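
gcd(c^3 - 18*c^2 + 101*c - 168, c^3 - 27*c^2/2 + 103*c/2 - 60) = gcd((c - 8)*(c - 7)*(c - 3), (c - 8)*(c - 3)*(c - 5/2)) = c^2 - 11*c + 24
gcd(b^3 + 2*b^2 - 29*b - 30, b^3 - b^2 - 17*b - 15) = b^2 - 4*b - 5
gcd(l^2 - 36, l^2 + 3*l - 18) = l + 6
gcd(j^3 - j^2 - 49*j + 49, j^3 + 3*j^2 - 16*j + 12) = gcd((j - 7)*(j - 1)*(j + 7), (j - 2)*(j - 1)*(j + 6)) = j - 1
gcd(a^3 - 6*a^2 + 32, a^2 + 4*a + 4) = a + 2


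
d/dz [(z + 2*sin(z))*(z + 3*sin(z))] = 5*z*cos(z) + 2*z + 5*sin(z) + 6*sin(2*z)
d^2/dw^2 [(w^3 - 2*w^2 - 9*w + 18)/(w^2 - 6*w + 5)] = 4*(5*w^3 - 3*w^2 - 57*w + 119)/(w^6 - 18*w^5 + 123*w^4 - 396*w^3 + 615*w^2 - 450*w + 125)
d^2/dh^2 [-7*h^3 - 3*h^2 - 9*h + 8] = -42*h - 6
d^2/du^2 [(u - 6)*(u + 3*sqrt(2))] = 2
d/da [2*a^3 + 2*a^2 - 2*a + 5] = 6*a^2 + 4*a - 2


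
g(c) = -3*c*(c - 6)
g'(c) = 18 - 6*c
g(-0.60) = -11.88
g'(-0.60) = 21.60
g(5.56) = 7.34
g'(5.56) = -15.36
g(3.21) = 26.87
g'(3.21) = -1.26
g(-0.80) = -16.32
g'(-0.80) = 22.80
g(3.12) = 26.96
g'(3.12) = -0.72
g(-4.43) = -138.61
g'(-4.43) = 44.58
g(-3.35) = -93.97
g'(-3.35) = 38.10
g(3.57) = 26.03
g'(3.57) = -3.42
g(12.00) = -216.00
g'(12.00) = -54.00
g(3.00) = 27.00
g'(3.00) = 0.00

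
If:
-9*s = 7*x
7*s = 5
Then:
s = 5/7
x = -45/49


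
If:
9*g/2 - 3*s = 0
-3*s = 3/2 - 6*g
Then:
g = 1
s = 3/2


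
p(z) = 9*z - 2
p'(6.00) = 9.00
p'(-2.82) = 9.00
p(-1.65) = -16.85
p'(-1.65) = 9.00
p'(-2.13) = 9.00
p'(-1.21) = 9.00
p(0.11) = -1.01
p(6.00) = 52.00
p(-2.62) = -25.58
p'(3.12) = 9.00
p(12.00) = 106.00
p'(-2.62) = 9.00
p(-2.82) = -27.38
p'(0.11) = 9.00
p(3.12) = 26.08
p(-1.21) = -12.89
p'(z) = 9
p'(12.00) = 9.00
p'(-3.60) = 9.00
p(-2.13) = -21.17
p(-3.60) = -34.40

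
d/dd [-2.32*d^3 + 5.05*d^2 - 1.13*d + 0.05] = -6.96*d^2 + 10.1*d - 1.13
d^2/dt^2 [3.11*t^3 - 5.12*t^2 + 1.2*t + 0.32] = 18.66*t - 10.24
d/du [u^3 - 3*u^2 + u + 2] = 3*u^2 - 6*u + 1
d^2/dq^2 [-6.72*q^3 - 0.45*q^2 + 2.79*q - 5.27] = -40.32*q - 0.9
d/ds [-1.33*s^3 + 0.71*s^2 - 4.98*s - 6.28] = -3.99*s^2 + 1.42*s - 4.98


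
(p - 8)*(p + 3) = p^2 - 5*p - 24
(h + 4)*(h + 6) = h^2 + 10*h + 24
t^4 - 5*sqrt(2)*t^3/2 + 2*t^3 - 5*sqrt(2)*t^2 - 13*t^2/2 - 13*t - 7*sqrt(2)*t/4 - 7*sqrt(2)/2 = (t + 2)*(t - 7*sqrt(2)/2)*(t + sqrt(2)/2)^2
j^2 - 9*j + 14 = (j - 7)*(j - 2)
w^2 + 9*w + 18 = (w + 3)*(w + 6)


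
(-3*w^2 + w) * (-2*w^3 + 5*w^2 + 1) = 6*w^5 - 17*w^4 + 5*w^3 - 3*w^2 + w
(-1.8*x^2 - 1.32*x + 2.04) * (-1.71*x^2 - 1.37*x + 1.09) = 3.078*x^4 + 4.7232*x^3 - 3.642*x^2 - 4.2336*x + 2.2236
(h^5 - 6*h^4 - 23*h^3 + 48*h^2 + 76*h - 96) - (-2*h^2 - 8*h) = h^5 - 6*h^4 - 23*h^3 + 50*h^2 + 84*h - 96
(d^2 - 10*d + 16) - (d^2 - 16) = 32 - 10*d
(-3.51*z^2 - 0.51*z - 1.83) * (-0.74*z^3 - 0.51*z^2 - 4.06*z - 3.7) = 2.5974*z^5 + 2.1675*z^4 + 15.8649*z^3 + 15.9909*z^2 + 9.3168*z + 6.771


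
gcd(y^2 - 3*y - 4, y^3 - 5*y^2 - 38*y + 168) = y - 4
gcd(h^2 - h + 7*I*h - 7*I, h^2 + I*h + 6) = 1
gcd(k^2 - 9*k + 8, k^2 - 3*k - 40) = k - 8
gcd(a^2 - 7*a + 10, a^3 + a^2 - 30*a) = a - 5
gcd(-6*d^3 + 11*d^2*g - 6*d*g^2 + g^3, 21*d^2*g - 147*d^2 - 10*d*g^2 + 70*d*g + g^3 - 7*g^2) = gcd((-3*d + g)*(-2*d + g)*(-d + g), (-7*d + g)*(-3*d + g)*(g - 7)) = 3*d - g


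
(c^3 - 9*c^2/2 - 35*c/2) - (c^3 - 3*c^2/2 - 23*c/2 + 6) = -3*c^2 - 6*c - 6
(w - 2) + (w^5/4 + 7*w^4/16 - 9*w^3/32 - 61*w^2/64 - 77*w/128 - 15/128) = w^5/4 + 7*w^4/16 - 9*w^3/32 - 61*w^2/64 + 51*w/128 - 271/128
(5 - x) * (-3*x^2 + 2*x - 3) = 3*x^3 - 17*x^2 + 13*x - 15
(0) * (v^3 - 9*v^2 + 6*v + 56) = 0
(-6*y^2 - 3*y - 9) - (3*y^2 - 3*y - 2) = -9*y^2 - 7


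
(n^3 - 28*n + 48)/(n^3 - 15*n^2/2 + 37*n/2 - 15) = 2*(n^2 + 2*n - 24)/(2*n^2 - 11*n + 15)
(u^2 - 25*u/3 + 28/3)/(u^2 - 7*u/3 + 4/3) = (u - 7)/(u - 1)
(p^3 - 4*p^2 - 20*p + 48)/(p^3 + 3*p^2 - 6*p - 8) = (p - 6)/(p + 1)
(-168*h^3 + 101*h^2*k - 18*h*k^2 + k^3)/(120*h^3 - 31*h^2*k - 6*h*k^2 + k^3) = (-7*h + k)/(5*h + k)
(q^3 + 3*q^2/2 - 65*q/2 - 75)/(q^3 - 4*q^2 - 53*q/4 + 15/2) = 2*(q + 5)/(2*q - 1)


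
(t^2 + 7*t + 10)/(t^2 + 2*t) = (t + 5)/t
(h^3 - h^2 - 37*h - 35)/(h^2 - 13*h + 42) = (h^2 + 6*h + 5)/(h - 6)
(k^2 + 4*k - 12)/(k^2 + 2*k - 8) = (k + 6)/(k + 4)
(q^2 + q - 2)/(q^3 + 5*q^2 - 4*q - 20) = (q - 1)/(q^2 + 3*q - 10)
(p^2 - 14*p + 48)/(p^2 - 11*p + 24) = (p - 6)/(p - 3)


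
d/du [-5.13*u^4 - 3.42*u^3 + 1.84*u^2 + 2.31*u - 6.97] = -20.52*u^3 - 10.26*u^2 + 3.68*u + 2.31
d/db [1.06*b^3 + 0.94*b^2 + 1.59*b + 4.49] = 3.18*b^2 + 1.88*b + 1.59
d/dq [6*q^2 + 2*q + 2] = 12*q + 2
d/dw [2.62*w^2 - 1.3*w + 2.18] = 5.24*w - 1.3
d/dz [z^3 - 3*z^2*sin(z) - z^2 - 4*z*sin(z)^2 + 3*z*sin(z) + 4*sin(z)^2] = -3*z^2*cos(z) + 3*z^2 - 6*z*sin(z) - 4*z*sin(2*z) + 3*z*cos(z) - 2*z - 4*sin(z)^2 + 3*sin(z) + 4*sin(2*z)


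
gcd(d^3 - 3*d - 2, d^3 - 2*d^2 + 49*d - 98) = d - 2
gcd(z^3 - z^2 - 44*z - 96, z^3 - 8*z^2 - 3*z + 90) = z + 3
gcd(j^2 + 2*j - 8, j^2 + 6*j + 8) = j + 4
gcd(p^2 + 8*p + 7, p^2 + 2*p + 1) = p + 1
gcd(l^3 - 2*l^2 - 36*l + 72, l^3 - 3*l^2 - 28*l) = 1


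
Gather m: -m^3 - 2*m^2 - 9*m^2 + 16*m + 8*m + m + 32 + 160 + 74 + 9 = -m^3 - 11*m^2 + 25*m + 275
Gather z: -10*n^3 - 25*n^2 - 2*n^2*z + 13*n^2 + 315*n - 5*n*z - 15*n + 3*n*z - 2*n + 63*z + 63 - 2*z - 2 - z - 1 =-10*n^3 - 12*n^2 + 298*n + z*(-2*n^2 - 2*n + 60) + 60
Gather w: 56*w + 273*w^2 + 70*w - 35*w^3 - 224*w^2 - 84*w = -35*w^3 + 49*w^2 + 42*w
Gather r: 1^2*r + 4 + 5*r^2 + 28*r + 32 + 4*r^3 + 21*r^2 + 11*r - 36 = 4*r^3 + 26*r^2 + 40*r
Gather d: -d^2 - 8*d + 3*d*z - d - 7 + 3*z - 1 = -d^2 + d*(3*z - 9) + 3*z - 8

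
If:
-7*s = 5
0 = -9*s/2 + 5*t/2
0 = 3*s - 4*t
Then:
No Solution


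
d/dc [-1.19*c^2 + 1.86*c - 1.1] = 1.86 - 2.38*c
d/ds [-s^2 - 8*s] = -2*s - 8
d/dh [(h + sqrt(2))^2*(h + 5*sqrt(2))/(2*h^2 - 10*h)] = (h + sqrt(2))*(h*(h - 5)*(3*h + 11*sqrt(2)) - (h + sqrt(2))*(h + 5*sqrt(2))*(2*h - 5))/(2*h^2*(h - 5)^2)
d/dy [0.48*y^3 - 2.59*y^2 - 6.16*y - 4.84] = 1.44*y^2 - 5.18*y - 6.16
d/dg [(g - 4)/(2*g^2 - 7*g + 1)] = (2*g^2 - 7*g - (g - 4)*(4*g - 7) + 1)/(2*g^2 - 7*g + 1)^2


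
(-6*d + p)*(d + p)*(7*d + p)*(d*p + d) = -42*d^4*p - 42*d^4 - 41*d^3*p^2 - 41*d^3*p + 2*d^2*p^3 + 2*d^2*p^2 + d*p^4 + d*p^3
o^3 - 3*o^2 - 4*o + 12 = (o - 3)*(o - 2)*(o + 2)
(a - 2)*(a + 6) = a^2 + 4*a - 12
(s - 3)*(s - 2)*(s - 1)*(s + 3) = s^4 - 3*s^3 - 7*s^2 + 27*s - 18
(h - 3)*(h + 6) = h^2 + 3*h - 18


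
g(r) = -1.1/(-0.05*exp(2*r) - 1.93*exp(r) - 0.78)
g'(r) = -1.1*(0.1*exp(2*r) + 1.93*exp(r))/(-0.05*exp(2*r) - 1.93*exp(r) - 0.78)^2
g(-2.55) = 1.18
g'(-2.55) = -0.19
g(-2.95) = 1.25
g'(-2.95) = -0.14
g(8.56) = 0.00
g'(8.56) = -0.00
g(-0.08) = 0.42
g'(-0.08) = -0.30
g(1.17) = 0.15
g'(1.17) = -0.14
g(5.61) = 0.00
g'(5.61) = -0.00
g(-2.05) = 1.07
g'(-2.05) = -0.26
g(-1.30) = 0.84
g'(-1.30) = -0.34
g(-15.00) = 1.41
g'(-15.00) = 0.00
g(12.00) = 0.00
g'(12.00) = 0.00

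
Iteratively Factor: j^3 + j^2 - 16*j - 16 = (j + 4)*(j^2 - 3*j - 4) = (j - 4)*(j + 4)*(j + 1)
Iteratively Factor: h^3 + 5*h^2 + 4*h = (h)*(h^2 + 5*h + 4) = h*(h + 4)*(h + 1)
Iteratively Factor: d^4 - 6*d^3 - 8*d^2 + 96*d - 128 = (d - 2)*(d^3 - 4*d^2 - 16*d + 64) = (d - 2)*(d + 4)*(d^2 - 8*d + 16) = (d - 4)*(d - 2)*(d + 4)*(d - 4)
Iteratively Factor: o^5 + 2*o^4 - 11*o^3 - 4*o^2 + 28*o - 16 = (o - 1)*(o^4 + 3*o^3 - 8*o^2 - 12*o + 16) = (o - 1)*(o + 2)*(o^3 + o^2 - 10*o + 8) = (o - 1)*(o + 2)*(o + 4)*(o^2 - 3*o + 2) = (o - 2)*(o - 1)*(o + 2)*(o + 4)*(o - 1)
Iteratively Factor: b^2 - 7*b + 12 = (b - 3)*(b - 4)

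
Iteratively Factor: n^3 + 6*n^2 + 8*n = (n)*(n^2 + 6*n + 8) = n*(n + 4)*(n + 2)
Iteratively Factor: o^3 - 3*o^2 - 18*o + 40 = (o - 5)*(o^2 + 2*o - 8) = (o - 5)*(o - 2)*(o + 4)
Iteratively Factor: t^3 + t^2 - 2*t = (t)*(t^2 + t - 2) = t*(t - 1)*(t + 2)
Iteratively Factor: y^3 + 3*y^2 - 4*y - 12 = (y - 2)*(y^2 + 5*y + 6) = (y - 2)*(y + 3)*(y + 2)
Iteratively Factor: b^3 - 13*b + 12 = (b + 4)*(b^2 - 4*b + 3) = (b - 1)*(b + 4)*(b - 3)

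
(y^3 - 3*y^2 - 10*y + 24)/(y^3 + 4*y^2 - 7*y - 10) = (y^2 - y - 12)/(y^2 + 6*y + 5)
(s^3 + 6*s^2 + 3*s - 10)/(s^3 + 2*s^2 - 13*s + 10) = (s + 2)/(s - 2)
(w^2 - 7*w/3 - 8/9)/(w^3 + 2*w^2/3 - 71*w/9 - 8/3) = 1/(w + 3)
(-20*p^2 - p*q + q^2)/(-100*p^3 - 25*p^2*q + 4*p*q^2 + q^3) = 1/(5*p + q)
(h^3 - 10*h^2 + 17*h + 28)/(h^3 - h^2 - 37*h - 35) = (h - 4)/(h + 5)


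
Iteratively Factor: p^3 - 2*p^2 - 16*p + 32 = (p - 2)*(p^2 - 16) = (p - 4)*(p - 2)*(p + 4)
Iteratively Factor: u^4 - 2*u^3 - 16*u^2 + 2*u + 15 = (u - 1)*(u^3 - u^2 - 17*u - 15) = (u - 1)*(u + 3)*(u^2 - 4*u - 5) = (u - 5)*(u - 1)*(u + 3)*(u + 1)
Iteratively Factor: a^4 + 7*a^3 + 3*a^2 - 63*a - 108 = (a + 4)*(a^3 + 3*a^2 - 9*a - 27) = (a + 3)*(a + 4)*(a^2 - 9) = (a + 3)^2*(a + 4)*(a - 3)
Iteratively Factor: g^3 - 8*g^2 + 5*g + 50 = (g + 2)*(g^2 - 10*g + 25) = (g - 5)*(g + 2)*(g - 5)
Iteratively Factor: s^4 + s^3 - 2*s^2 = (s)*(s^3 + s^2 - 2*s) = s*(s + 2)*(s^2 - s) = s*(s - 1)*(s + 2)*(s)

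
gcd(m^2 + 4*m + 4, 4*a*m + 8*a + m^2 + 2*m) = m + 2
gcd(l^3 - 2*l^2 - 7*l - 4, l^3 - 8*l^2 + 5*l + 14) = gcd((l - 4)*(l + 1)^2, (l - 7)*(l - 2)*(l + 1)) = l + 1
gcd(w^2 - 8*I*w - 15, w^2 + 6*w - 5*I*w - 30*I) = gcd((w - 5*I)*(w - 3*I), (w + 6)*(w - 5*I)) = w - 5*I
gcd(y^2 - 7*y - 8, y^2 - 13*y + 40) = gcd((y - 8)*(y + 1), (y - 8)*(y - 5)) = y - 8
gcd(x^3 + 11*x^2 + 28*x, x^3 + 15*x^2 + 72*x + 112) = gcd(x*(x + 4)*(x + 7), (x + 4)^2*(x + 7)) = x^2 + 11*x + 28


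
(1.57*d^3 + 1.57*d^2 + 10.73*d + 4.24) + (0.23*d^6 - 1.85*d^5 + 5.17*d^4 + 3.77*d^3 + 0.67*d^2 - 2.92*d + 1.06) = 0.23*d^6 - 1.85*d^5 + 5.17*d^4 + 5.34*d^3 + 2.24*d^2 + 7.81*d + 5.3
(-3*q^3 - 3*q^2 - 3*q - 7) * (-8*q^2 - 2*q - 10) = 24*q^5 + 30*q^4 + 60*q^3 + 92*q^2 + 44*q + 70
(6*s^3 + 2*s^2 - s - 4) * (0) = 0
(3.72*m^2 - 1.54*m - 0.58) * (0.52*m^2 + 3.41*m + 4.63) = 1.9344*m^4 + 11.8844*m^3 + 11.6706*m^2 - 9.108*m - 2.6854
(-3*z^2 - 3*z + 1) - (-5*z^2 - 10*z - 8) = 2*z^2 + 7*z + 9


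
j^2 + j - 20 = (j - 4)*(j + 5)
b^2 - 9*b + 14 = (b - 7)*(b - 2)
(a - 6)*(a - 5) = a^2 - 11*a + 30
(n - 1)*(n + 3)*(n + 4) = n^3 + 6*n^2 + 5*n - 12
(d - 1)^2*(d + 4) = d^3 + 2*d^2 - 7*d + 4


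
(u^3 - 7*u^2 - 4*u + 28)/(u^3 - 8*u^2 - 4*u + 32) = (u - 7)/(u - 8)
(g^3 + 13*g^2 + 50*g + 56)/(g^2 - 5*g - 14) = (g^2 + 11*g + 28)/(g - 7)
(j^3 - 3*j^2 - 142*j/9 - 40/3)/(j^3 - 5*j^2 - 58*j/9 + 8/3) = (3*j + 5)/(3*j - 1)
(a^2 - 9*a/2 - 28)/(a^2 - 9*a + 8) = (a + 7/2)/(a - 1)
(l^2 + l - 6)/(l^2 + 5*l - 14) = (l + 3)/(l + 7)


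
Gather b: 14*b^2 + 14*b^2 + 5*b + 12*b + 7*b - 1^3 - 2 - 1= 28*b^2 + 24*b - 4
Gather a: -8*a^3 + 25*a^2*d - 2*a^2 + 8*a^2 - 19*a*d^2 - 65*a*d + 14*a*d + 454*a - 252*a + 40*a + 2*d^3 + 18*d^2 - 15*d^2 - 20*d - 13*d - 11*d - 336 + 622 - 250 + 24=-8*a^3 + a^2*(25*d + 6) + a*(-19*d^2 - 51*d + 242) + 2*d^3 + 3*d^2 - 44*d + 60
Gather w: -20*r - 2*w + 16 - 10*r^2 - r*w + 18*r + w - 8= -10*r^2 - 2*r + w*(-r - 1) + 8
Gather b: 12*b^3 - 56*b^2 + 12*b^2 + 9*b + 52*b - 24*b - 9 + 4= 12*b^3 - 44*b^2 + 37*b - 5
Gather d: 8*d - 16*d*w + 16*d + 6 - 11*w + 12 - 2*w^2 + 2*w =d*(24 - 16*w) - 2*w^2 - 9*w + 18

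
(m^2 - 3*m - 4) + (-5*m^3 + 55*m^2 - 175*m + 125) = -5*m^3 + 56*m^2 - 178*m + 121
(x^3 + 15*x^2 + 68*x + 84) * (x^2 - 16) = x^5 + 15*x^4 + 52*x^3 - 156*x^2 - 1088*x - 1344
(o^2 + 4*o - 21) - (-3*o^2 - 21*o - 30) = 4*o^2 + 25*o + 9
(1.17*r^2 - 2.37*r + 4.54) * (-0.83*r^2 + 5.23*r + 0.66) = -0.9711*r^4 + 8.0862*r^3 - 15.3911*r^2 + 22.18*r + 2.9964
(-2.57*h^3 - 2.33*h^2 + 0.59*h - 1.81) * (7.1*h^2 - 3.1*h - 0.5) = -18.247*h^5 - 8.576*h^4 + 12.697*h^3 - 13.515*h^2 + 5.316*h + 0.905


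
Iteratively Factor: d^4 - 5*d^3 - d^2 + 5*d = (d + 1)*(d^3 - 6*d^2 + 5*d) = d*(d + 1)*(d^2 - 6*d + 5) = d*(d - 5)*(d + 1)*(d - 1)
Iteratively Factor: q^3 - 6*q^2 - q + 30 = (q + 2)*(q^2 - 8*q + 15) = (q - 5)*(q + 2)*(q - 3)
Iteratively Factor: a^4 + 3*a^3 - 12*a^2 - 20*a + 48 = (a + 3)*(a^3 - 12*a + 16) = (a - 2)*(a + 3)*(a^2 + 2*a - 8) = (a - 2)^2*(a + 3)*(a + 4)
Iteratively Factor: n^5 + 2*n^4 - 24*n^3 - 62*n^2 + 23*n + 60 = (n - 1)*(n^4 + 3*n^3 - 21*n^2 - 83*n - 60) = (n - 5)*(n - 1)*(n^3 + 8*n^2 + 19*n + 12) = (n - 5)*(n - 1)*(n + 4)*(n^2 + 4*n + 3) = (n - 5)*(n - 1)*(n + 3)*(n + 4)*(n + 1)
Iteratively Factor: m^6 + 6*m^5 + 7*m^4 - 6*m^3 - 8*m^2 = (m)*(m^5 + 6*m^4 + 7*m^3 - 6*m^2 - 8*m) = m*(m + 2)*(m^4 + 4*m^3 - m^2 - 4*m) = m*(m + 2)*(m + 4)*(m^3 - m) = m*(m - 1)*(m + 2)*(m + 4)*(m^2 + m) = m*(m - 1)*(m + 1)*(m + 2)*(m + 4)*(m)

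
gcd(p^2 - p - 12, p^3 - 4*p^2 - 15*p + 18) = p + 3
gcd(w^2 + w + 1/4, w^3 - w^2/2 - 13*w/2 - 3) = w + 1/2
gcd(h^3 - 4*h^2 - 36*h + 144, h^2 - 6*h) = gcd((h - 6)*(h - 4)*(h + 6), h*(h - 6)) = h - 6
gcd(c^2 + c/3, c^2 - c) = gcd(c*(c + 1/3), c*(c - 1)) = c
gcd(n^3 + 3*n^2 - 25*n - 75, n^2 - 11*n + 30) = n - 5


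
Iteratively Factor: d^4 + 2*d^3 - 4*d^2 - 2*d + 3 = (d + 3)*(d^3 - d^2 - d + 1) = (d - 1)*(d + 3)*(d^2 - 1) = (d - 1)*(d + 1)*(d + 3)*(d - 1)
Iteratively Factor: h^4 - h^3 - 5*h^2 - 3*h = (h - 3)*(h^3 + 2*h^2 + h) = (h - 3)*(h + 1)*(h^2 + h) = (h - 3)*(h + 1)^2*(h)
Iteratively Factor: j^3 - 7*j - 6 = (j - 3)*(j^2 + 3*j + 2) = (j - 3)*(j + 1)*(j + 2)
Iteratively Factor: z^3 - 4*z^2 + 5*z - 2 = (z - 1)*(z^2 - 3*z + 2) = (z - 1)^2*(z - 2)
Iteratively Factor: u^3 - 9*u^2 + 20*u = (u)*(u^2 - 9*u + 20) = u*(u - 4)*(u - 5)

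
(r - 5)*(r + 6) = r^2 + r - 30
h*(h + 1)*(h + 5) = h^3 + 6*h^2 + 5*h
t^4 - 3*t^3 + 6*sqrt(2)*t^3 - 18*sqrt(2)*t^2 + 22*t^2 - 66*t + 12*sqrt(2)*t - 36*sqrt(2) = (t - 3)*(t + sqrt(2))*(t + 2*sqrt(2))*(t + 3*sqrt(2))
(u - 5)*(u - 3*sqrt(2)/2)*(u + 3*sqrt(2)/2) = u^3 - 5*u^2 - 9*u/2 + 45/2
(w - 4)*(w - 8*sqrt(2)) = w^2 - 8*sqrt(2)*w - 4*w + 32*sqrt(2)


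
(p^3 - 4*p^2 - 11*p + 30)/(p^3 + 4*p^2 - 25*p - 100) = (p^2 + p - 6)/(p^2 + 9*p + 20)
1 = 1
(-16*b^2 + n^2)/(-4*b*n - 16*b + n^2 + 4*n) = (4*b + n)/(n + 4)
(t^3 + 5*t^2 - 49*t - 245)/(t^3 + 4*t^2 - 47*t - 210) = (t + 7)/(t + 6)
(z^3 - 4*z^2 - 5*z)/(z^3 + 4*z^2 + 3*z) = (z - 5)/(z + 3)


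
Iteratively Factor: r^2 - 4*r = (r - 4)*(r)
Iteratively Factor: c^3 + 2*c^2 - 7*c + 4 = (c + 4)*(c^2 - 2*c + 1) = (c - 1)*(c + 4)*(c - 1)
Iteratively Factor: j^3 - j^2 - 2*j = (j + 1)*(j^2 - 2*j) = (j - 2)*(j + 1)*(j)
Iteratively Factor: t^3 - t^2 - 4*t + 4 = (t - 2)*(t^2 + t - 2) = (t - 2)*(t + 2)*(t - 1)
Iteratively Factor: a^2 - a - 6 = (a + 2)*(a - 3)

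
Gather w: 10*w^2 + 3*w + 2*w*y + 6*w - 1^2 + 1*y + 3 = 10*w^2 + w*(2*y + 9) + y + 2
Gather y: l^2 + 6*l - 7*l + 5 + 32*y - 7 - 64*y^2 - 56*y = l^2 - l - 64*y^2 - 24*y - 2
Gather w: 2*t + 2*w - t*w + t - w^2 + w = 3*t - w^2 + w*(3 - t)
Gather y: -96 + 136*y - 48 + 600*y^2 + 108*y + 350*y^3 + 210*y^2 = 350*y^3 + 810*y^2 + 244*y - 144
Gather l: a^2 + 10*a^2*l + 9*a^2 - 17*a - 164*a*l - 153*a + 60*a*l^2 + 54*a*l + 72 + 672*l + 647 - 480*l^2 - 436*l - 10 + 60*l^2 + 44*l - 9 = 10*a^2 - 170*a + l^2*(60*a - 420) + l*(10*a^2 - 110*a + 280) + 700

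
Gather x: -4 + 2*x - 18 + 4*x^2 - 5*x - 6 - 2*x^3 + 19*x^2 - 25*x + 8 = -2*x^3 + 23*x^2 - 28*x - 20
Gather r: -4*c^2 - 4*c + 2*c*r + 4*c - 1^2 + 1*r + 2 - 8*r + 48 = -4*c^2 + r*(2*c - 7) + 49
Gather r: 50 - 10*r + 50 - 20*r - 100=-30*r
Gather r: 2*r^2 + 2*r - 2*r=2*r^2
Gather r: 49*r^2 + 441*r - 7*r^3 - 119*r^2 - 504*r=-7*r^3 - 70*r^2 - 63*r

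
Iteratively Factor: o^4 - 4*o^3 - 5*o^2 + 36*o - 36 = (o - 3)*(o^3 - o^2 - 8*o + 12) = (o - 3)*(o + 3)*(o^2 - 4*o + 4) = (o - 3)*(o - 2)*(o + 3)*(o - 2)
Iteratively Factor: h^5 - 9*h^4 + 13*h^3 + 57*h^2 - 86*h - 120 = (h - 3)*(h^4 - 6*h^3 - 5*h^2 + 42*h + 40) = (h - 4)*(h - 3)*(h^3 - 2*h^2 - 13*h - 10) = (h - 4)*(h - 3)*(h + 2)*(h^2 - 4*h - 5) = (h - 5)*(h - 4)*(h - 3)*(h + 2)*(h + 1)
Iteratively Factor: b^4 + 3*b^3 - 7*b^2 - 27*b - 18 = (b + 2)*(b^3 + b^2 - 9*b - 9) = (b - 3)*(b + 2)*(b^2 + 4*b + 3) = (b - 3)*(b + 1)*(b + 2)*(b + 3)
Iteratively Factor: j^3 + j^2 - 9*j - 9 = (j + 1)*(j^2 - 9) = (j + 1)*(j + 3)*(j - 3)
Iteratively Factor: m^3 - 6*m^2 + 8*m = (m - 4)*(m^2 - 2*m) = m*(m - 4)*(m - 2)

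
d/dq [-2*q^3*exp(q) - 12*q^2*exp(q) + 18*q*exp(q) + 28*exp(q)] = 2*(-q^3 - 9*q^2 - 3*q + 23)*exp(q)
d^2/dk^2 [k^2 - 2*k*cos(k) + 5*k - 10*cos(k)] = 2*k*cos(k) + 4*sin(k) + 10*cos(k) + 2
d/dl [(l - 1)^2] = 2*l - 2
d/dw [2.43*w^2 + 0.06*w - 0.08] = 4.86*w + 0.06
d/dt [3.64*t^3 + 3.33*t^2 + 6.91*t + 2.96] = 10.92*t^2 + 6.66*t + 6.91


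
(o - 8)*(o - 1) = o^2 - 9*o + 8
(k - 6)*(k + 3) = k^2 - 3*k - 18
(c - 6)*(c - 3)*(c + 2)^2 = c^4 - 5*c^3 - 14*c^2 + 36*c + 72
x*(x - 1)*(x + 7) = x^3 + 6*x^2 - 7*x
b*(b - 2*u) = b^2 - 2*b*u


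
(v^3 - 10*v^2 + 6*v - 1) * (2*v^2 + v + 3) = 2*v^5 - 19*v^4 + 5*v^3 - 26*v^2 + 17*v - 3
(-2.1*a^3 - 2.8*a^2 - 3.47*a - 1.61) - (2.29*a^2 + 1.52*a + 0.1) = -2.1*a^3 - 5.09*a^2 - 4.99*a - 1.71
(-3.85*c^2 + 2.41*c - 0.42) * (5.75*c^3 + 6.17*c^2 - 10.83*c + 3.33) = -22.1375*c^5 - 9.897*c^4 + 54.1502*c^3 - 41.5122*c^2 + 12.5739*c - 1.3986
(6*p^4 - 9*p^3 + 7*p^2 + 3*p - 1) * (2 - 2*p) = -12*p^5 + 30*p^4 - 32*p^3 + 8*p^2 + 8*p - 2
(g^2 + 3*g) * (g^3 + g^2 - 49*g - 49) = g^5 + 4*g^4 - 46*g^3 - 196*g^2 - 147*g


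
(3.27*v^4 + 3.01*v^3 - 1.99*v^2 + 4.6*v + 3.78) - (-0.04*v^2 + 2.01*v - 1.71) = 3.27*v^4 + 3.01*v^3 - 1.95*v^2 + 2.59*v + 5.49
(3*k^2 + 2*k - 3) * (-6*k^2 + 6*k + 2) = -18*k^4 + 6*k^3 + 36*k^2 - 14*k - 6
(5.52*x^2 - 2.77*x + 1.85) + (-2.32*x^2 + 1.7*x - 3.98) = 3.2*x^2 - 1.07*x - 2.13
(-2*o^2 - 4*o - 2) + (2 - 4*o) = -2*o^2 - 8*o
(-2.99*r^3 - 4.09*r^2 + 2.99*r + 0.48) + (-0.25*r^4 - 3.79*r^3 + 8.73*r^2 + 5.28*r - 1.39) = -0.25*r^4 - 6.78*r^3 + 4.64*r^2 + 8.27*r - 0.91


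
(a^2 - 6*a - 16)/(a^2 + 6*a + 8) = (a - 8)/(a + 4)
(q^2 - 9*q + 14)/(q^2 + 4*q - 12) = (q - 7)/(q + 6)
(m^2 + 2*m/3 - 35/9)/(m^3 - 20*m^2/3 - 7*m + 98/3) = (m - 5/3)/(m^2 - 9*m + 14)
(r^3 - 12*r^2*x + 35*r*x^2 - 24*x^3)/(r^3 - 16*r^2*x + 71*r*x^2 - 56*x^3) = (-r + 3*x)/(-r + 7*x)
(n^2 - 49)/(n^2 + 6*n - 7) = (n - 7)/(n - 1)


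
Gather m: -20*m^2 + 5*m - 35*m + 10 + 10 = -20*m^2 - 30*m + 20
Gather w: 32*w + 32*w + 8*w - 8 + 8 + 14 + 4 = 72*w + 18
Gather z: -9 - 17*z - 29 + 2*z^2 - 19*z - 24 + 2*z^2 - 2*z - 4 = 4*z^2 - 38*z - 66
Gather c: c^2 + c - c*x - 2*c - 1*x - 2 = c^2 + c*(-x - 1) - x - 2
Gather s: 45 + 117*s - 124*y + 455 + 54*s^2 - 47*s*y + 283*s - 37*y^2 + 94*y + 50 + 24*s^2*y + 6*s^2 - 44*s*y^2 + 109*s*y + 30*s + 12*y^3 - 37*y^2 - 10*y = s^2*(24*y + 60) + s*(-44*y^2 + 62*y + 430) + 12*y^3 - 74*y^2 - 40*y + 550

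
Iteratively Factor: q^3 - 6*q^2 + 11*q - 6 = (q - 3)*(q^2 - 3*q + 2) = (q - 3)*(q - 1)*(q - 2)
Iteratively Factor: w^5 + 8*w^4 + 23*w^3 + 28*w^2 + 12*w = (w + 3)*(w^4 + 5*w^3 + 8*w^2 + 4*w) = w*(w + 3)*(w^3 + 5*w^2 + 8*w + 4) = w*(w + 1)*(w + 3)*(w^2 + 4*w + 4) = w*(w + 1)*(w + 2)*(w + 3)*(w + 2)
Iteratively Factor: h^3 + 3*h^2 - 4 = (h + 2)*(h^2 + h - 2) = (h + 2)^2*(h - 1)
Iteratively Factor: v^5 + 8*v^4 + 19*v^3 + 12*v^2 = (v + 3)*(v^4 + 5*v^3 + 4*v^2) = v*(v + 3)*(v^3 + 5*v^2 + 4*v) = v*(v + 1)*(v + 3)*(v^2 + 4*v) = v^2*(v + 1)*(v + 3)*(v + 4)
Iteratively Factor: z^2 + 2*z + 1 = (z + 1)*(z + 1)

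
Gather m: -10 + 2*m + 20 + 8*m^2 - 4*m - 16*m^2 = -8*m^2 - 2*m + 10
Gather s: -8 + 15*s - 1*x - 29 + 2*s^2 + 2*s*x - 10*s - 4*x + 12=2*s^2 + s*(2*x + 5) - 5*x - 25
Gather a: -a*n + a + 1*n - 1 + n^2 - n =a*(1 - n) + n^2 - 1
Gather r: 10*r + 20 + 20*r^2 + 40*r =20*r^2 + 50*r + 20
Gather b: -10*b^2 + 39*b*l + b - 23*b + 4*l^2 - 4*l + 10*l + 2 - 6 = -10*b^2 + b*(39*l - 22) + 4*l^2 + 6*l - 4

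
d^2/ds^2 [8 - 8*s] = 0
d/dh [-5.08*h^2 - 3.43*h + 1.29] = -10.16*h - 3.43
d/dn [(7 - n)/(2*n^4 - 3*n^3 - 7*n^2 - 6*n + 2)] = (-2*n^4 + 3*n^3 + 7*n^2 + 6*n - (n - 7)*(-8*n^3 + 9*n^2 + 14*n + 6) - 2)/(-2*n^4 + 3*n^3 + 7*n^2 + 6*n - 2)^2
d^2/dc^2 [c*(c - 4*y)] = 2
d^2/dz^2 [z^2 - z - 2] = 2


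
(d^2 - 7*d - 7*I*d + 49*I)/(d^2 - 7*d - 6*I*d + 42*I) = (d - 7*I)/(d - 6*I)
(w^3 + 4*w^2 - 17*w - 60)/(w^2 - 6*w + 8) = (w^2 + 8*w + 15)/(w - 2)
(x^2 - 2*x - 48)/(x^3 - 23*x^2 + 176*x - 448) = (x + 6)/(x^2 - 15*x + 56)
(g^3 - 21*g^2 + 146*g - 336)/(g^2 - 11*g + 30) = (g^2 - 15*g + 56)/(g - 5)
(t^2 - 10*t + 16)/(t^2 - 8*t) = (t - 2)/t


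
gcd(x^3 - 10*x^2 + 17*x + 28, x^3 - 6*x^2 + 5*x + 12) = x^2 - 3*x - 4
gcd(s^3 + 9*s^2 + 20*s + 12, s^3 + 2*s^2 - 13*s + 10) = 1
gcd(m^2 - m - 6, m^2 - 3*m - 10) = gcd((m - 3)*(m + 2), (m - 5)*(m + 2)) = m + 2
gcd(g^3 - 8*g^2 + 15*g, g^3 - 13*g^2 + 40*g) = g^2 - 5*g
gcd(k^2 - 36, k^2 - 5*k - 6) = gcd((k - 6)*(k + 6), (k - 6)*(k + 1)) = k - 6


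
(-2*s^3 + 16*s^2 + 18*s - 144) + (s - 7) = -2*s^3 + 16*s^2 + 19*s - 151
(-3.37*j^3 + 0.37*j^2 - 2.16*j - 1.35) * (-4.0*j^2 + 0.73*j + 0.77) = 13.48*j^5 - 3.9401*j^4 + 6.3152*j^3 + 4.1081*j^2 - 2.6487*j - 1.0395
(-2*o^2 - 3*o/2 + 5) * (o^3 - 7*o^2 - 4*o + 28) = -2*o^5 + 25*o^4/2 + 47*o^3/2 - 85*o^2 - 62*o + 140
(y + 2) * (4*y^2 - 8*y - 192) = 4*y^3 - 208*y - 384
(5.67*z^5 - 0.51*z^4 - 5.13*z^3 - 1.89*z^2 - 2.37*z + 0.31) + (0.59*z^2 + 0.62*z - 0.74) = 5.67*z^5 - 0.51*z^4 - 5.13*z^3 - 1.3*z^2 - 1.75*z - 0.43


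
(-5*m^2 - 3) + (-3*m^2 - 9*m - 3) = -8*m^2 - 9*m - 6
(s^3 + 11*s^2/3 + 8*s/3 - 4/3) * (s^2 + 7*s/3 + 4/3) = s^5 + 6*s^4 + 113*s^3/9 + 88*s^2/9 + 4*s/9 - 16/9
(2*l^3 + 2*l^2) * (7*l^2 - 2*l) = 14*l^5 + 10*l^4 - 4*l^3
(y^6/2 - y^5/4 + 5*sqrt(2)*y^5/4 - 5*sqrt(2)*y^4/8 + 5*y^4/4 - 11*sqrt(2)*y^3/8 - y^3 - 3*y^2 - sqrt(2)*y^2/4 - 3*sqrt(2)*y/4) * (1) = y^6/2 - y^5/4 + 5*sqrt(2)*y^5/4 - 5*sqrt(2)*y^4/8 + 5*y^4/4 - 11*sqrt(2)*y^3/8 - y^3 - 3*y^2 - sqrt(2)*y^2/4 - 3*sqrt(2)*y/4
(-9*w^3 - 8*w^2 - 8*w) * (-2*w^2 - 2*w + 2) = 18*w^5 + 34*w^4 + 14*w^3 - 16*w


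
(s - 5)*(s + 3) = s^2 - 2*s - 15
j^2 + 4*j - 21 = (j - 3)*(j + 7)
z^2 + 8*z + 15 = (z + 3)*(z + 5)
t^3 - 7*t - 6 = (t - 3)*(t + 1)*(t + 2)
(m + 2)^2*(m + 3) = m^3 + 7*m^2 + 16*m + 12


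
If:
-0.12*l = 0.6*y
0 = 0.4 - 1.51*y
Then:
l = -1.32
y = 0.26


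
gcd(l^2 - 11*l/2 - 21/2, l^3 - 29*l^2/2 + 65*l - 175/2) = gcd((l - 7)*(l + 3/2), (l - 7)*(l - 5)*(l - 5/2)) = l - 7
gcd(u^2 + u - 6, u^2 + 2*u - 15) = 1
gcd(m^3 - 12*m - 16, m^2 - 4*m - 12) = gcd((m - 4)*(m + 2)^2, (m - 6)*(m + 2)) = m + 2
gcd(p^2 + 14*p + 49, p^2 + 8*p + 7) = p + 7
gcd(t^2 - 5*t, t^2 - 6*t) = t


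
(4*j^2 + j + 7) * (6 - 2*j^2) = -8*j^4 - 2*j^3 + 10*j^2 + 6*j + 42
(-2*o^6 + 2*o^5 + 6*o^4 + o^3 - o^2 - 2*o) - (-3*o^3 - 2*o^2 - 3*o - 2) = -2*o^6 + 2*o^5 + 6*o^4 + 4*o^3 + o^2 + o + 2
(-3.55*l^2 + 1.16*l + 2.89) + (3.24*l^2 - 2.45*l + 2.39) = -0.31*l^2 - 1.29*l + 5.28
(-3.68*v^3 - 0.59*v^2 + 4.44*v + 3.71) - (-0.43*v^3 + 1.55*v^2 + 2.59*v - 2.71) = -3.25*v^3 - 2.14*v^2 + 1.85*v + 6.42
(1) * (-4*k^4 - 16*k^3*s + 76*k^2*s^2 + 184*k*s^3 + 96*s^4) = -4*k^4 - 16*k^3*s + 76*k^2*s^2 + 184*k*s^3 + 96*s^4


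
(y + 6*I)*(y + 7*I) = y^2 + 13*I*y - 42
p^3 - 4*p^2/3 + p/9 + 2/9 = (p - 1)*(p - 2/3)*(p + 1/3)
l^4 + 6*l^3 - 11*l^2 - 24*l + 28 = (l - 2)*(l - 1)*(l + 2)*(l + 7)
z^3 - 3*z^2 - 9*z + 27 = (z - 3)^2*(z + 3)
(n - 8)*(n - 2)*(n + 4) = n^3 - 6*n^2 - 24*n + 64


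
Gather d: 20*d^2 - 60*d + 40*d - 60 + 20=20*d^2 - 20*d - 40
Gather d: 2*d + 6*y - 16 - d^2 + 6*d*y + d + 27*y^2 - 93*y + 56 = -d^2 + d*(6*y + 3) + 27*y^2 - 87*y + 40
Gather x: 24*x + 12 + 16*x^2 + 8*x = 16*x^2 + 32*x + 12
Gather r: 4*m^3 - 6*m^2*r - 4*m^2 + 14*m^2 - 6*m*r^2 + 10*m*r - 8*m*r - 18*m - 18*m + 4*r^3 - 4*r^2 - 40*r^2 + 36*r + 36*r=4*m^3 + 10*m^2 - 36*m + 4*r^3 + r^2*(-6*m - 44) + r*(-6*m^2 + 2*m + 72)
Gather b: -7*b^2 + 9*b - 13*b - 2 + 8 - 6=-7*b^2 - 4*b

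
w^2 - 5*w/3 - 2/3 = (w - 2)*(w + 1/3)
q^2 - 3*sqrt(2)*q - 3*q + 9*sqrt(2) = (q - 3)*(q - 3*sqrt(2))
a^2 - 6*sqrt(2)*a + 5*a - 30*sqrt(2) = (a + 5)*(a - 6*sqrt(2))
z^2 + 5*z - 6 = (z - 1)*(z + 6)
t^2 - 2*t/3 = t*(t - 2/3)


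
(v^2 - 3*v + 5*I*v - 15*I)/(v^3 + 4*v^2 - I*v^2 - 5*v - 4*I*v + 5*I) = (v^2 + v*(-3 + 5*I) - 15*I)/(v^3 + v^2*(4 - I) - v*(5 + 4*I) + 5*I)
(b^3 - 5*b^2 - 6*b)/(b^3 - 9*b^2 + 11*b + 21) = b*(b - 6)/(b^2 - 10*b + 21)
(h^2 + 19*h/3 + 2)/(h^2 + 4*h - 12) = (h + 1/3)/(h - 2)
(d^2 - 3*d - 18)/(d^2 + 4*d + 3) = (d - 6)/(d + 1)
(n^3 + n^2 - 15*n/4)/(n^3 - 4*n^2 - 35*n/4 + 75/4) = n/(n - 5)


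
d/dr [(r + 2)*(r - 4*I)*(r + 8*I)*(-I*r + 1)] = -4*I*r^3 + r^2*(15 - 6*I) + r*(20 - 56*I) + 32 - 56*I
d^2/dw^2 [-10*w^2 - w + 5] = -20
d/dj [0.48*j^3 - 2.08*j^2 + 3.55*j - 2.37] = 1.44*j^2 - 4.16*j + 3.55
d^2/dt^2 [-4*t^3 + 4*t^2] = 8 - 24*t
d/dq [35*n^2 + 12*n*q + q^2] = 12*n + 2*q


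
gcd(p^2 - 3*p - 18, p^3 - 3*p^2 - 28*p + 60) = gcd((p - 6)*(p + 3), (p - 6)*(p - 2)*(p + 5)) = p - 6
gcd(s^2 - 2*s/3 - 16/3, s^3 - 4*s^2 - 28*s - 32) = s + 2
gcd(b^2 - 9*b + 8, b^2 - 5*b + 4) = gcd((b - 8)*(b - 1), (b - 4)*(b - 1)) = b - 1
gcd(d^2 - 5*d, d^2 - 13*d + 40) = d - 5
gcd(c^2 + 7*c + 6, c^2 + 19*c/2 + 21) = c + 6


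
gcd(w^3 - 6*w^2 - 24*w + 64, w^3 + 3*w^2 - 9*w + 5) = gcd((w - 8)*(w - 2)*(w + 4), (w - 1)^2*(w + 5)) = 1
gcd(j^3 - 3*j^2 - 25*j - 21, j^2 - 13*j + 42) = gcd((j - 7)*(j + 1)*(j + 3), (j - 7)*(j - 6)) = j - 7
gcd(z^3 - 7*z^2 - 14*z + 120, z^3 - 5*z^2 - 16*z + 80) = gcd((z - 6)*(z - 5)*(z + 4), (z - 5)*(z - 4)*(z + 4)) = z^2 - z - 20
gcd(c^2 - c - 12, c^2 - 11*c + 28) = c - 4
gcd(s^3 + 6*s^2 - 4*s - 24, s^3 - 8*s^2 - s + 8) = 1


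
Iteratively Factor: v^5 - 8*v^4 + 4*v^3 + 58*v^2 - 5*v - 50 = (v - 5)*(v^4 - 3*v^3 - 11*v^2 + 3*v + 10) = (v - 5)*(v + 2)*(v^3 - 5*v^2 - v + 5) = (v - 5)*(v - 1)*(v + 2)*(v^2 - 4*v - 5) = (v - 5)^2*(v - 1)*(v + 2)*(v + 1)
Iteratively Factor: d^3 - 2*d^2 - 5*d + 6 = (d + 2)*(d^2 - 4*d + 3) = (d - 3)*(d + 2)*(d - 1)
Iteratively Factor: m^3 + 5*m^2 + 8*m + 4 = (m + 2)*(m^2 + 3*m + 2) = (m + 1)*(m + 2)*(m + 2)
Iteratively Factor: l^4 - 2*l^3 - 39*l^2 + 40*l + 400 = (l + 4)*(l^3 - 6*l^2 - 15*l + 100) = (l + 4)^2*(l^2 - 10*l + 25) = (l - 5)*(l + 4)^2*(l - 5)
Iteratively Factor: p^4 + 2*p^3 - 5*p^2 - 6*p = (p)*(p^3 + 2*p^2 - 5*p - 6) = p*(p + 3)*(p^2 - p - 2) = p*(p - 2)*(p + 3)*(p + 1)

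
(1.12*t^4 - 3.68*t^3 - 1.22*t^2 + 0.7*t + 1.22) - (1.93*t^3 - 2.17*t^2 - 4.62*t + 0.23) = 1.12*t^4 - 5.61*t^3 + 0.95*t^2 + 5.32*t + 0.99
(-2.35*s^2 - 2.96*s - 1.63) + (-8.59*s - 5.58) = -2.35*s^2 - 11.55*s - 7.21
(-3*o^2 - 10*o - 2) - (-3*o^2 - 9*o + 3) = -o - 5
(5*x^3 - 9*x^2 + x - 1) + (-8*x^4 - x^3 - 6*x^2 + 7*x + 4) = -8*x^4 + 4*x^3 - 15*x^2 + 8*x + 3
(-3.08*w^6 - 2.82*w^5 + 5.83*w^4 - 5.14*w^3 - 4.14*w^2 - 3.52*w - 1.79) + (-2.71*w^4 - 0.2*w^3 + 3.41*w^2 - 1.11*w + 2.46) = -3.08*w^6 - 2.82*w^5 + 3.12*w^4 - 5.34*w^3 - 0.73*w^2 - 4.63*w + 0.67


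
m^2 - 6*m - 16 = (m - 8)*(m + 2)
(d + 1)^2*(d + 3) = d^3 + 5*d^2 + 7*d + 3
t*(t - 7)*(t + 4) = t^3 - 3*t^2 - 28*t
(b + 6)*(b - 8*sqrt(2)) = b^2 - 8*sqrt(2)*b + 6*b - 48*sqrt(2)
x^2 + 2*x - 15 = (x - 3)*(x + 5)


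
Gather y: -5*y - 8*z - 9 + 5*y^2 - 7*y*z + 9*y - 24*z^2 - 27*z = 5*y^2 + y*(4 - 7*z) - 24*z^2 - 35*z - 9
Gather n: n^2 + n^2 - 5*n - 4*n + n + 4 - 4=2*n^2 - 8*n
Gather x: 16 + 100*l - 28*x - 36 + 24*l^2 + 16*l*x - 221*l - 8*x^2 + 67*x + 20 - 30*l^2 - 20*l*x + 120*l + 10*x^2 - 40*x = -6*l^2 - l + 2*x^2 + x*(-4*l - 1)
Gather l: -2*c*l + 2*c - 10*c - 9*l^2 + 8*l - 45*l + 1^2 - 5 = -8*c - 9*l^2 + l*(-2*c - 37) - 4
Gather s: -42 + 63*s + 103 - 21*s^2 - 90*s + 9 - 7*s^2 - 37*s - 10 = -28*s^2 - 64*s + 60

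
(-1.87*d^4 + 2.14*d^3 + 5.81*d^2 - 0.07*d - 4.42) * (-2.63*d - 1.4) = 4.9181*d^5 - 3.0102*d^4 - 18.2763*d^3 - 7.9499*d^2 + 11.7226*d + 6.188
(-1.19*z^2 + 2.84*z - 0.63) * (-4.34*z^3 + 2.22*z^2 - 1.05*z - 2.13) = 5.1646*z^5 - 14.9674*z^4 + 10.2885*z^3 - 1.8459*z^2 - 5.3877*z + 1.3419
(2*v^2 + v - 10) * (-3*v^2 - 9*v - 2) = -6*v^4 - 21*v^3 + 17*v^2 + 88*v + 20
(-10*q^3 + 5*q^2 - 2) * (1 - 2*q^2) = 20*q^5 - 10*q^4 - 10*q^3 + 9*q^2 - 2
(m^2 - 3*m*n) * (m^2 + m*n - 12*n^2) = m^4 - 2*m^3*n - 15*m^2*n^2 + 36*m*n^3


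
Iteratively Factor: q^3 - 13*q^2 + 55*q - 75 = (q - 5)*(q^2 - 8*q + 15) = (q - 5)*(q - 3)*(q - 5)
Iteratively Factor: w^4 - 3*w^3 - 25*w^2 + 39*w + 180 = (w - 4)*(w^3 + w^2 - 21*w - 45) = (w - 5)*(w - 4)*(w^2 + 6*w + 9) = (w - 5)*(w - 4)*(w + 3)*(w + 3)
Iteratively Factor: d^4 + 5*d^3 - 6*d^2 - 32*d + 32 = (d + 4)*(d^3 + d^2 - 10*d + 8) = (d + 4)^2*(d^2 - 3*d + 2) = (d - 1)*(d + 4)^2*(d - 2)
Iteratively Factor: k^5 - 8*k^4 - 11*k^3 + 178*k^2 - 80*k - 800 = (k - 5)*(k^4 - 3*k^3 - 26*k^2 + 48*k + 160) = (k - 5)*(k + 2)*(k^3 - 5*k^2 - 16*k + 80) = (k - 5)*(k + 2)*(k + 4)*(k^2 - 9*k + 20) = (k - 5)^2*(k + 2)*(k + 4)*(k - 4)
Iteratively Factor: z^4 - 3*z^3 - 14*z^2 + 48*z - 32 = (z - 2)*(z^3 - z^2 - 16*z + 16) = (z - 2)*(z - 1)*(z^2 - 16) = (z - 2)*(z - 1)*(z + 4)*(z - 4)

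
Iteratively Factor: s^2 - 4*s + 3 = (s - 3)*(s - 1)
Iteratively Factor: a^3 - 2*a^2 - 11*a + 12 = (a + 3)*(a^2 - 5*a + 4) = (a - 1)*(a + 3)*(a - 4)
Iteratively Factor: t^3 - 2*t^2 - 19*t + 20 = (t - 5)*(t^2 + 3*t - 4) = (t - 5)*(t - 1)*(t + 4)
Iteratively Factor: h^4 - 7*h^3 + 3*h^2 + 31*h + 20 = (h - 4)*(h^3 - 3*h^2 - 9*h - 5) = (h - 5)*(h - 4)*(h^2 + 2*h + 1) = (h - 5)*(h - 4)*(h + 1)*(h + 1)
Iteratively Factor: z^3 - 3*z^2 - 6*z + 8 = (z - 4)*(z^2 + z - 2) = (z - 4)*(z + 2)*(z - 1)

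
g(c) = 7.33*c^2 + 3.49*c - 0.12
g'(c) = 14.66*c + 3.49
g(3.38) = 95.42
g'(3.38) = 53.04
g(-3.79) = 91.94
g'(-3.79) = -52.07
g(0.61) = 4.74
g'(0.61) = 12.43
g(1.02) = 11.07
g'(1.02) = 18.44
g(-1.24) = 6.82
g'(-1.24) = -14.69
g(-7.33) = 368.13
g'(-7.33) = -103.97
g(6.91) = 373.99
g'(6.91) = 104.79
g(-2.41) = 34.04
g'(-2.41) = -31.84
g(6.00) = 284.70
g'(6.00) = 91.45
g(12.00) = 1097.28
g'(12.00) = 179.41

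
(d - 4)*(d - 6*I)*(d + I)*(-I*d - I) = -I*d^4 - 5*d^3 + 3*I*d^3 + 15*d^2 - 2*I*d^2 + 20*d + 18*I*d + 24*I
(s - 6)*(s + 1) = s^2 - 5*s - 6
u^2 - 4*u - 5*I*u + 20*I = (u - 4)*(u - 5*I)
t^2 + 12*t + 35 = (t + 5)*(t + 7)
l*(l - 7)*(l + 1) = l^3 - 6*l^2 - 7*l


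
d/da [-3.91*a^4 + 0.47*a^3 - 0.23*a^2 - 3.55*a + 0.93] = -15.64*a^3 + 1.41*a^2 - 0.46*a - 3.55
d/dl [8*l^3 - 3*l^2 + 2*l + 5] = 24*l^2 - 6*l + 2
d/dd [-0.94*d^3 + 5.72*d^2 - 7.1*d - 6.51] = -2.82*d^2 + 11.44*d - 7.1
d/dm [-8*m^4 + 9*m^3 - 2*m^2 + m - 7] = -32*m^3 + 27*m^2 - 4*m + 1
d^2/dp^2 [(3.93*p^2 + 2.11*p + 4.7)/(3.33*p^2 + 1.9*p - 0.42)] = (-2.93506200000002*p^3 + 345.685968*p^2 + 196.127676*p + 51.834904)/(36.926037*p^6 + 63.20673*p^5 + 22.091886*p^4 - 9.08504*p^3 - 2.786364*p^2 + 1.00548*p - 0.074088)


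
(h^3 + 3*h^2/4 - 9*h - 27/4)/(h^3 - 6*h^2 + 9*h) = (4*h^2 + 15*h + 9)/(4*h*(h - 3))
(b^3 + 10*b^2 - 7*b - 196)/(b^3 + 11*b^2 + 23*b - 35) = (b^2 + 3*b - 28)/(b^2 + 4*b - 5)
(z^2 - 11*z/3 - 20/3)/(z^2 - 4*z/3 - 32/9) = 3*(z - 5)/(3*z - 8)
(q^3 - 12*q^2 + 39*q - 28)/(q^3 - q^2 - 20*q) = (-q^3 + 12*q^2 - 39*q + 28)/(q*(-q^2 + q + 20))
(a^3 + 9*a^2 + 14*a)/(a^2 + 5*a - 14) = a*(a + 2)/(a - 2)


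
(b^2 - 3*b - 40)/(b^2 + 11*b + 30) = (b - 8)/(b + 6)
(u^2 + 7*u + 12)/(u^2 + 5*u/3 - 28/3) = 3*(u + 3)/(3*u - 7)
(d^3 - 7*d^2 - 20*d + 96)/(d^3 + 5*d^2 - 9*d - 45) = (d^2 - 4*d - 32)/(d^2 + 8*d + 15)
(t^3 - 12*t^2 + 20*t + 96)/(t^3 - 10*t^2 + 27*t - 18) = (t^2 - 6*t - 16)/(t^2 - 4*t + 3)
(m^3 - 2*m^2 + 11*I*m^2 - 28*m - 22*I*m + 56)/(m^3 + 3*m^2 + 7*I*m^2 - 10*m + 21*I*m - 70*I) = (m + 4*I)/(m + 5)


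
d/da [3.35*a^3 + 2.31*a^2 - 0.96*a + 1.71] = 10.05*a^2 + 4.62*a - 0.96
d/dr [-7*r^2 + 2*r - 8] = 2 - 14*r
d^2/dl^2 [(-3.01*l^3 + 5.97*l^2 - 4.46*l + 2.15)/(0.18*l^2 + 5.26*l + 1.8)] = (-1.11022302462516e-16*l^5 - 3.5527136788005e-15*l^4 - 176.202272*l^3 - 182.1798*l^2 - 37.63044*l + 240.71764)/(0.005832*l^6 + 0.511272*l^5 + 15.115464*l^4 + 155.757016*l^3 + 151.15464*l^2 + 51.1272*l + 5.832)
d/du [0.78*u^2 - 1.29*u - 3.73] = 1.56*u - 1.29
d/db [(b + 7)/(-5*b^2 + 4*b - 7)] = 5*(b^2 + 14*b - 7)/(25*b^4 - 40*b^3 + 86*b^2 - 56*b + 49)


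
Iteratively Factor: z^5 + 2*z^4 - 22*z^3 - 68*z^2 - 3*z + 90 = (z + 2)*(z^4 - 22*z^2 - 24*z + 45) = (z + 2)*(z + 3)*(z^3 - 3*z^2 - 13*z + 15) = (z - 1)*(z + 2)*(z + 3)*(z^2 - 2*z - 15) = (z - 5)*(z - 1)*(z + 2)*(z + 3)*(z + 3)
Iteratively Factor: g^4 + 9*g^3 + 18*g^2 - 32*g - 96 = (g + 4)*(g^3 + 5*g^2 - 2*g - 24) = (g + 3)*(g + 4)*(g^2 + 2*g - 8) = (g + 3)*(g + 4)^2*(g - 2)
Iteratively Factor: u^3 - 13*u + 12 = (u - 3)*(u^2 + 3*u - 4) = (u - 3)*(u - 1)*(u + 4)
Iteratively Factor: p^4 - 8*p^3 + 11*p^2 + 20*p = (p + 1)*(p^3 - 9*p^2 + 20*p) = (p - 5)*(p + 1)*(p^2 - 4*p) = p*(p - 5)*(p + 1)*(p - 4)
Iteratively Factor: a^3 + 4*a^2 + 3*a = (a + 3)*(a^2 + a) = a*(a + 3)*(a + 1)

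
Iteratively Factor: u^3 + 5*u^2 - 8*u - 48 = (u + 4)*(u^2 + u - 12) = (u - 3)*(u + 4)*(u + 4)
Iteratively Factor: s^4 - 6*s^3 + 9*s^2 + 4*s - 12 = (s + 1)*(s^3 - 7*s^2 + 16*s - 12) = (s - 3)*(s + 1)*(s^2 - 4*s + 4) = (s - 3)*(s - 2)*(s + 1)*(s - 2)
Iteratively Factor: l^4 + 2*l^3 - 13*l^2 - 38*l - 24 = (l + 3)*(l^3 - l^2 - 10*l - 8) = (l + 1)*(l + 3)*(l^2 - 2*l - 8) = (l + 1)*(l + 2)*(l + 3)*(l - 4)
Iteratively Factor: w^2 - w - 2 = (w - 2)*(w + 1)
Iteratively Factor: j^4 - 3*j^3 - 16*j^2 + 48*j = (j - 3)*(j^3 - 16*j) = (j - 4)*(j - 3)*(j^2 + 4*j) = j*(j - 4)*(j - 3)*(j + 4)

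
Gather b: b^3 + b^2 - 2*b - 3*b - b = b^3 + b^2 - 6*b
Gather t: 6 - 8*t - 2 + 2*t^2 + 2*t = 2*t^2 - 6*t + 4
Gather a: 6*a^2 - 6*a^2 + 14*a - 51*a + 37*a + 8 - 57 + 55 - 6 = 0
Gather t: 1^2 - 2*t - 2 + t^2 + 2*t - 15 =t^2 - 16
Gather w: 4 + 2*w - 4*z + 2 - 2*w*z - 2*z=w*(2 - 2*z) - 6*z + 6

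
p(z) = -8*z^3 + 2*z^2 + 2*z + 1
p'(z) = -24*z^2 + 4*z + 2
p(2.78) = -149.86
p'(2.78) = -172.36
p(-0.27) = 0.76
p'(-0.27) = -0.83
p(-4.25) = 642.75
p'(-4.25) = -448.50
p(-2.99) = 226.75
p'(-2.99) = -224.52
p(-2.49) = 131.93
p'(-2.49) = -156.76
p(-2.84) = 194.70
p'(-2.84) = -202.93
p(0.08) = 1.17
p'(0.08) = 2.17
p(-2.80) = 186.70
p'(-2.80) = -197.36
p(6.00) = -1643.00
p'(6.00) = -838.00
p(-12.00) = 14089.00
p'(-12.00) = -3502.00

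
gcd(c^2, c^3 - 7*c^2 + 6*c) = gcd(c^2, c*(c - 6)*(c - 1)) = c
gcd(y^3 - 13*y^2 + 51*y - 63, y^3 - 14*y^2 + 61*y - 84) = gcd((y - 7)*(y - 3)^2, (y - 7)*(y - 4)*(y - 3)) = y^2 - 10*y + 21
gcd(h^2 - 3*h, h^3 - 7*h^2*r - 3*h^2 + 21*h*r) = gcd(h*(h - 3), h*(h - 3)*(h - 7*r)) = h^2 - 3*h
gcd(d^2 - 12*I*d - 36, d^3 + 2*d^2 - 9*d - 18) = 1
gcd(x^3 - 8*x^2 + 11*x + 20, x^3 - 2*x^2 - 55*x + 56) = 1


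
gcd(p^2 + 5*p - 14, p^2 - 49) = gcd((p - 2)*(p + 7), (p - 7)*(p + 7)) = p + 7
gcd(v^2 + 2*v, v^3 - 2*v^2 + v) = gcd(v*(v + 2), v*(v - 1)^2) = v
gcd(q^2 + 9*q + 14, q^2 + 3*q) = 1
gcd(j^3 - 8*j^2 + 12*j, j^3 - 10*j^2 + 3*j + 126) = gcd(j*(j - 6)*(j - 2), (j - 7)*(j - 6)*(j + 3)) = j - 6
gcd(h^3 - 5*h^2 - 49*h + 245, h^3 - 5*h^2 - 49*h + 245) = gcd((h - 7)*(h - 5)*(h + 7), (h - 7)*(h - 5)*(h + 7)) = h^3 - 5*h^2 - 49*h + 245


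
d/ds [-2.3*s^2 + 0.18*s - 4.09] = 0.18 - 4.6*s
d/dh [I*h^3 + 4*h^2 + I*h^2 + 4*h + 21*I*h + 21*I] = 3*I*h^2 + 2*h*(4 + I) + 4 + 21*I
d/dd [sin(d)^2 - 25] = sin(2*d)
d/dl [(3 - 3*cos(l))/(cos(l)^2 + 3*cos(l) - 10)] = 3*(sin(l)^2 + 2*cos(l) - 8)*sin(l)/(cos(l)^2 + 3*cos(l) - 10)^2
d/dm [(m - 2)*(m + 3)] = 2*m + 1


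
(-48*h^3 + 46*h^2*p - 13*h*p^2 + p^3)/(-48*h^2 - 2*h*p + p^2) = (6*h^2 - 5*h*p + p^2)/(6*h + p)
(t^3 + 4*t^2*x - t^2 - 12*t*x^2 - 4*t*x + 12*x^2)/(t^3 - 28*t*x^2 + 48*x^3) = (1 - t)/(-t + 4*x)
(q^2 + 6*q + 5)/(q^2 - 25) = (q + 1)/(q - 5)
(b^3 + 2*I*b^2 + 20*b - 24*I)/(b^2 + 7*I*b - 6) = (b^2 - 4*I*b - 4)/(b + I)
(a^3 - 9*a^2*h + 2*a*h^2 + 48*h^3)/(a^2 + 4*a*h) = (a^3 - 9*a^2*h + 2*a*h^2 + 48*h^3)/(a*(a + 4*h))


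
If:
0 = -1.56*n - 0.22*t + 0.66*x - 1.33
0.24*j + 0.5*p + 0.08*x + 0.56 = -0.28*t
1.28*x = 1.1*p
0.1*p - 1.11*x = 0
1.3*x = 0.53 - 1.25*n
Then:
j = 8.23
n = 0.42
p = 0.00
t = -9.05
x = 0.00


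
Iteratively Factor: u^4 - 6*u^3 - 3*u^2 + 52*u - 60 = (u - 2)*(u^3 - 4*u^2 - 11*u + 30) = (u - 2)*(u + 3)*(u^2 - 7*u + 10) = (u - 5)*(u - 2)*(u + 3)*(u - 2)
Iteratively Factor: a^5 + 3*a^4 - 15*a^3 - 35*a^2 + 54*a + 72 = (a - 2)*(a^4 + 5*a^3 - 5*a^2 - 45*a - 36) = (a - 2)*(a + 1)*(a^3 + 4*a^2 - 9*a - 36) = (a - 2)*(a + 1)*(a + 3)*(a^2 + a - 12) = (a - 2)*(a + 1)*(a + 3)*(a + 4)*(a - 3)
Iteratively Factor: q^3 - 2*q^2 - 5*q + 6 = (q + 2)*(q^2 - 4*q + 3) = (q - 3)*(q + 2)*(q - 1)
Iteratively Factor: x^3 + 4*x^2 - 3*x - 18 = (x - 2)*(x^2 + 6*x + 9) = (x - 2)*(x + 3)*(x + 3)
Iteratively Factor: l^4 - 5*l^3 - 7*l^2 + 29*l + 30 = (l - 5)*(l^3 - 7*l - 6) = (l - 5)*(l + 1)*(l^2 - l - 6) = (l - 5)*(l - 3)*(l + 1)*(l + 2)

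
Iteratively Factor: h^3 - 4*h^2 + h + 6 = (h - 2)*(h^2 - 2*h - 3) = (h - 2)*(h + 1)*(h - 3)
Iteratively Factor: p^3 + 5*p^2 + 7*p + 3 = (p + 1)*(p^2 + 4*p + 3) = (p + 1)*(p + 3)*(p + 1)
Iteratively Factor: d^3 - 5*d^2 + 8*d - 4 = (d - 2)*(d^2 - 3*d + 2) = (d - 2)*(d - 1)*(d - 2)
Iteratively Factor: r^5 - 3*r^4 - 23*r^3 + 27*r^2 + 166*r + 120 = (r + 1)*(r^4 - 4*r^3 - 19*r^2 + 46*r + 120) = (r - 5)*(r + 1)*(r^3 + r^2 - 14*r - 24) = (r - 5)*(r - 4)*(r + 1)*(r^2 + 5*r + 6) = (r - 5)*(r - 4)*(r + 1)*(r + 2)*(r + 3)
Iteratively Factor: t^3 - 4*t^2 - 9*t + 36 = (t - 4)*(t^2 - 9) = (t - 4)*(t + 3)*(t - 3)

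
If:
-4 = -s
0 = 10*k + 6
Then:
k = -3/5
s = 4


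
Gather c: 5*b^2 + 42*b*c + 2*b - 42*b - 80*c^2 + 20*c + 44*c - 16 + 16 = 5*b^2 - 40*b - 80*c^2 + c*(42*b + 64)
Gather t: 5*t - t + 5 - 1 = 4*t + 4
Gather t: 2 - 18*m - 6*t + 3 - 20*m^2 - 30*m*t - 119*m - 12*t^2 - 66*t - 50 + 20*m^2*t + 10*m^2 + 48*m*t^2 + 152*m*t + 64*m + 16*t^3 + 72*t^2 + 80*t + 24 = -10*m^2 - 73*m + 16*t^3 + t^2*(48*m + 60) + t*(20*m^2 + 122*m + 8) - 21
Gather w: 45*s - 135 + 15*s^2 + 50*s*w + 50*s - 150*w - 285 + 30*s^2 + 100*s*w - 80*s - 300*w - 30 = 45*s^2 + 15*s + w*(150*s - 450) - 450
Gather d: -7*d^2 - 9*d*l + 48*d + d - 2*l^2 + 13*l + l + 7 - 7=-7*d^2 + d*(49 - 9*l) - 2*l^2 + 14*l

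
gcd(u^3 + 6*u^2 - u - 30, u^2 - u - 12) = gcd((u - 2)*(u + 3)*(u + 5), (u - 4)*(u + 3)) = u + 3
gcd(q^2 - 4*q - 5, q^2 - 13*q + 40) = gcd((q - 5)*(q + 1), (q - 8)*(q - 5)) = q - 5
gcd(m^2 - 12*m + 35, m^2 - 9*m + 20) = m - 5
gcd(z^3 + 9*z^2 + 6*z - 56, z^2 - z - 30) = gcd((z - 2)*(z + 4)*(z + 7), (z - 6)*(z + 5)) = 1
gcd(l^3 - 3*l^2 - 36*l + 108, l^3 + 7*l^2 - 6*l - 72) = l^2 + 3*l - 18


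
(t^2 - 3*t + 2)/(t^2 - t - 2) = (t - 1)/(t + 1)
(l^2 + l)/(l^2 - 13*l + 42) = l*(l + 1)/(l^2 - 13*l + 42)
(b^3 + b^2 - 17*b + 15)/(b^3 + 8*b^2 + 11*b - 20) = (b - 3)/(b + 4)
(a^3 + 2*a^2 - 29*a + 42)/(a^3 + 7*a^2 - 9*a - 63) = (a - 2)/(a + 3)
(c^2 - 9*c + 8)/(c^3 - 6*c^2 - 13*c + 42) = (c^2 - 9*c + 8)/(c^3 - 6*c^2 - 13*c + 42)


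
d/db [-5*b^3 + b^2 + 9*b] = -15*b^2 + 2*b + 9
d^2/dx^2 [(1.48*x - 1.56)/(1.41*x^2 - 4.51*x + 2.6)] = ((17.7488 - 12.5208*x)*(1.41*x^2 - 4.51*x + 2.6) + (1.48*x - 1.56)*(2.82*x - 4.51)*(5.64*x - 9.02))/(1.41*x^2 - 4.51*x + 2.6)^3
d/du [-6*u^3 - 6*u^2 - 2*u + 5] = -18*u^2 - 12*u - 2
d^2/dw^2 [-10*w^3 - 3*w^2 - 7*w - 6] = -60*w - 6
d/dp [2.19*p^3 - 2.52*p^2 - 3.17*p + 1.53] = 6.57*p^2 - 5.04*p - 3.17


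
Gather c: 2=2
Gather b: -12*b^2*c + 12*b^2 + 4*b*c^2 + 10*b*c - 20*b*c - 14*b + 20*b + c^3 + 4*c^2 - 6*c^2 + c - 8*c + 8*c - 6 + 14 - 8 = b^2*(12 - 12*c) + b*(4*c^2 - 10*c + 6) + c^3 - 2*c^2 + c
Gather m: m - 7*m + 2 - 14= -6*m - 12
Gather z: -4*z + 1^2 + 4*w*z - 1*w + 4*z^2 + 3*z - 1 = -w + 4*z^2 + z*(4*w - 1)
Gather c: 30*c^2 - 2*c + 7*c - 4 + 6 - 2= 30*c^2 + 5*c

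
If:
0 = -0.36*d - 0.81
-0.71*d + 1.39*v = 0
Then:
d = -2.25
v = -1.15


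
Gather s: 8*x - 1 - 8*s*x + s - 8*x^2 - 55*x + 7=s*(1 - 8*x) - 8*x^2 - 47*x + 6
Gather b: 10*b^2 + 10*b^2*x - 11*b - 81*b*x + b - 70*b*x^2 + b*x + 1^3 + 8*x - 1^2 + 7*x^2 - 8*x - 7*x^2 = b^2*(10*x + 10) + b*(-70*x^2 - 80*x - 10)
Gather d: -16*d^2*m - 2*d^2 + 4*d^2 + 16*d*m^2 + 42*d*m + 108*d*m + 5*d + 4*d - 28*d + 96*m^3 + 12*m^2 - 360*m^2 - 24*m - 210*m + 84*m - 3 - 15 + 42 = d^2*(2 - 16*m) + d*(16*m^2 + 150*m - 19) + 96*m^3 - 348*m^2 - 150*m + 24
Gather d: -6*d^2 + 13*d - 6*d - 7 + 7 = -6*d^2 + 7*d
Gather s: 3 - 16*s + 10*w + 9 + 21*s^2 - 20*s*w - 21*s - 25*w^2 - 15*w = 21*s^2 + s*(-20*w - 37) - 25*w^2 - 5*w + 12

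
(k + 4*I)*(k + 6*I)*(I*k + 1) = I*k^3 - 9*k^2 - 14*I*k - 24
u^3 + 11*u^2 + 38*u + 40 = (u + 2)*(u + 4)*(u + 5)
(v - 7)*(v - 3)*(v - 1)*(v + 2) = v^4 - 9*v^3 + 9*v^2 + 41*v - 42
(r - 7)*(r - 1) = r^2 - 8*r + 7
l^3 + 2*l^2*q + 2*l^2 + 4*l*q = l*(l + 2)*(l + 2*q)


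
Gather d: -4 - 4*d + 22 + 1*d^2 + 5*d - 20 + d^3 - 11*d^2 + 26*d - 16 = d^3 - 10*d^2 + 27*d - 18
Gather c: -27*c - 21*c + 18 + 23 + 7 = 48 - 48*c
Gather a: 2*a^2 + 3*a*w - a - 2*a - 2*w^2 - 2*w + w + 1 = 2*a^2 + a*(3*w - 3) - 2*w^2 - w + 1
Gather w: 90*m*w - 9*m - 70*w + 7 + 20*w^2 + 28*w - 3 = -9*m + 20*w^2 + w*(90*m - 42) + 4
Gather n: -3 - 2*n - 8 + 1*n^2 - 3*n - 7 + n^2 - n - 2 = 2*n^2 - 6*n - 20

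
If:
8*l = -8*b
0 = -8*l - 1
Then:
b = 1/8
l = -1/8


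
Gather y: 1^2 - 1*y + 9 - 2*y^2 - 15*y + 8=-2*y^2 - 16*y + 18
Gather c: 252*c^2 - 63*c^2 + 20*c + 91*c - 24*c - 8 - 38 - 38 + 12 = 189*c^2 + 87*c - 72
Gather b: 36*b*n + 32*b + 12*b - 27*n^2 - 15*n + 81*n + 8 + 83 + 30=b*(36*n + 44) - 27*n^2 + 66*n + 121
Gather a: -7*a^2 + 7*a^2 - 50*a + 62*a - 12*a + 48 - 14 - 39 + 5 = 0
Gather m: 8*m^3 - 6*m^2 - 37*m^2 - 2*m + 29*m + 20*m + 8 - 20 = 8*m^3 - 43*m^2 + 47*m - 12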